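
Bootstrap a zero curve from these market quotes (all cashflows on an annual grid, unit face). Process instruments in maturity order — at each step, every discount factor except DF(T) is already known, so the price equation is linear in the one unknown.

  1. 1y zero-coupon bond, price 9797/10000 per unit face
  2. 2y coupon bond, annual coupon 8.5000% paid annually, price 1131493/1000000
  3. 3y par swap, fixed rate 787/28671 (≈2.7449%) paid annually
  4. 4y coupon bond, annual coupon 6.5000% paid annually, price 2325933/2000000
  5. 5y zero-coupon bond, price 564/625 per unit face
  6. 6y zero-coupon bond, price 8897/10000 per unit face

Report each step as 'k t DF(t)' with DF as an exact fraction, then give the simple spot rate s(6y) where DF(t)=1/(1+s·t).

step 1 [1y] zero: DF = P = 9797/10000 ≈ 0.979700
step 2 [2y] bond c/1=17/200: DF=(1131493/1000000 − 17/200·(0.979700))/(1+17/200) = 9661/10000 ≈ 0.966100
step 3 [3y] swap r/1=787/28671: DF=(1 − 787/28671·(0.979700+0.966100))/(1+787/28671) = 9213/10000 ≈ 0.921300
step 4 [4y] bond c/1=13/200: DF=(2325933/2000000 − 13/200·(0.979700+0.966100+0.921300))/(1+13/200) = 917/1000 ≈ 0.917000
step 5 [5y] zero: DF = P = 564/625 ≈ 0.902400
step 6 [6y] zero: DF = P = 8897/10000 ≈ 0.889700

1 1 9797/10000
2 2 9661/10000
3 3 9213/10000
4 4 917/1000
5 5 564/625
6 6 8897/10000
s(6y) = (1/(8897/10000) − 1)/(6) = 1103/53382 ≈ 2.0662%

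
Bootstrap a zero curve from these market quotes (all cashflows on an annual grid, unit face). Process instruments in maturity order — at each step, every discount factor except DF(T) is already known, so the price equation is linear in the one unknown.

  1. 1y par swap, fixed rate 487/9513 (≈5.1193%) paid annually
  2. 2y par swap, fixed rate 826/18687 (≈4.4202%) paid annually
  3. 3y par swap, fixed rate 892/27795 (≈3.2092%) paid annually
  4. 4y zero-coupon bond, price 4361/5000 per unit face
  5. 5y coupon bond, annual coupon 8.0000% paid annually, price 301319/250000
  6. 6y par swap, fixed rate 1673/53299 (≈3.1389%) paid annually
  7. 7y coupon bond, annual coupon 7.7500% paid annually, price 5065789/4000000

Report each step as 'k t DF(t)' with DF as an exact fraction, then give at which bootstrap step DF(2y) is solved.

1 1 9513/10000
2 2 4587/5000
3 3 2277/2500
4 4 4361/5000
5 5 1691/2000
6 6 8327/10000
7 7 99/125
DF(2y) is solved at step 2

step 1 [1y] swap r/1=487/9513: DF=(1 − 487/9513·(0))/(1+487/9513) = 9513/10000 ≈ 0.951300
step 2 [2y] swap r/1=826/18687: DF=(1 − 826/18687·(0.951300))/(1+826/18687) = 4587/5000 ≈ 0.917400
step 3 [3y] swap r/1=892/27795: DF=(1 − 892/27795·(0.951300+0.917400))/(1+892/27795) = 2277/2500 ≈ 0.910800
step 4 [4y] zero: DF = P = 4361/5000 ≈ 0.872200
step 5 [5y] bond c/1=2/25: DF=(301319/250000 − 2/25·(0.951300+0.917400+0.910800+0.872200))/(1+2/25) = 1691/2000 ≈ 0.845500
step 6 [6y] swap r/1=1673/53299: DF=(1 − 1673/53299·(0.951300+0.917400+0.910800+0.872200+0.845500))/(1+1673/53299) = 8327/10000 ≈ 0.832700
step 7 [7y] bond c/1=31/400: DF=(5065789/4000000 − 31/400·(0.951300+0.917400+0.910800+0.872200+0.845500+0.832700))/(1+31/400) = 99/125 ≈ 0.792000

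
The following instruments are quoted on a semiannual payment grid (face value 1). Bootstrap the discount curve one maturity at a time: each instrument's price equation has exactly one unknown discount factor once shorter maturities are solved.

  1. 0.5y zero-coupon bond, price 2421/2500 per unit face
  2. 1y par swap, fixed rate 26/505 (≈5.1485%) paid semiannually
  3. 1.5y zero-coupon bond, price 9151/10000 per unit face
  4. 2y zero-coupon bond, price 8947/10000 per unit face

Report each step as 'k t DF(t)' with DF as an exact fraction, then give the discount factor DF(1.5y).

1 1/2 2421/2500
2 1 4753/5000
3 3/2 9151/10000
4 2 8947/10000
DF(1.5y) = 9151/10000 ≈ 0.915100

step 1 [0.5y] zero: DF = P = 2421/2500 ≈ 0.968400
step 2 [1y] swap r/2=13/505: DF=(1 − 13/505·(0.968400))/(1+13/505) = 4753/5000 ≈ 0.950600
step 3 [1.5y] zero: DF = P = 9151/10000 ≈ 0.915100
step 4 [2y] zero: DF = P = 8947/10000 ≈ 0.894700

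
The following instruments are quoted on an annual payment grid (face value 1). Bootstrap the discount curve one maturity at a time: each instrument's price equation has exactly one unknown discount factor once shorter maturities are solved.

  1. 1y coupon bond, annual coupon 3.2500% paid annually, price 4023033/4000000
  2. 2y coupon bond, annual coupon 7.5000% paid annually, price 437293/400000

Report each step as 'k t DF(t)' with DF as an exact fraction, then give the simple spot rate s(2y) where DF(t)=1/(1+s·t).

1 1 9741/10000
2 2 949/1000
s(2y) = (1/(949/1000) − 1)/(2) = 51/1898 ≈ 2.6870%

step 1 [1y] bond c/1=13/400: DF=(4023033/4000000 − 13/400·(0))/(1+13/400) = 9741/10000 ≈ 0.974100
step 2 [2y] bond c/1=3/40: DF=(437293/400000 − 3/40·(0.974100))/(1+3/40) = 949/1000 ≈ 0.949000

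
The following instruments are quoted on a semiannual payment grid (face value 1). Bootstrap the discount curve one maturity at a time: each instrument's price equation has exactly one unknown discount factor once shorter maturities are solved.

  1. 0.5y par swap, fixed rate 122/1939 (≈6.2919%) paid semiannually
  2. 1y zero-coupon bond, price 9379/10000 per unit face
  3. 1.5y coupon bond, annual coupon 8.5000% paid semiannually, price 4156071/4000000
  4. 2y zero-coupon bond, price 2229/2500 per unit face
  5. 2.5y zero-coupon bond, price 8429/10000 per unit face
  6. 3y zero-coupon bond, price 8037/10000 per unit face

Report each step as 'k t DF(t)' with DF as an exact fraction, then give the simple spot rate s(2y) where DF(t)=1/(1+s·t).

step 1 [0.5y] swap r/2=61/1939: DF=(1 − 61/1939·(0))/(1+61/1939) = 1939/2000 ≈ 0.969500
step 2 [1y] zero: DF = P = 9379/10000 ≈ 0.937900
step 3 [1.5y] bond c/2=17/400: DF=(4156071/4000000 − 17/400·(0.969500+0.937900))/(1+17/400) = 9189/10000 ≈ 0.918900
step 4 [2y] zero: DF = P = 2229/2500 ≈ 0.891600
step 5 [2.5y] zero: DF = P = 8429/10000 ≈ 0.842900
step 6 [3y] zero: DF = P = 8037/10000 ≈ 0.803700

1 1/2 1939/2000
2 1 9379/10000
3 3/2 9189/10000
4 2 2229/2500
5 5/2 8429/10000
6 3 8037/10000
s(2y) = (1/(2229/2500) − 1)/(2) = 271/4458 ≈ 6.0790%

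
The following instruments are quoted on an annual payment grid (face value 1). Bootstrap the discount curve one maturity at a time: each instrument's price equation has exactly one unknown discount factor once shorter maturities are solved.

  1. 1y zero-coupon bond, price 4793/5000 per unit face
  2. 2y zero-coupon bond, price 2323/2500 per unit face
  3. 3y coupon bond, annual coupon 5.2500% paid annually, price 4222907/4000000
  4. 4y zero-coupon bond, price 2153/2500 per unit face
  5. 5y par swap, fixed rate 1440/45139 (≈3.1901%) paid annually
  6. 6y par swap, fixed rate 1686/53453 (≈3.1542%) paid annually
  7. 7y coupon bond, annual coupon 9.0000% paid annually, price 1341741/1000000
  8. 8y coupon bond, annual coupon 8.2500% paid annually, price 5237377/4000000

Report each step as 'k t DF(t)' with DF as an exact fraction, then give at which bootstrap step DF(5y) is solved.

1 1 4793/5000
2 2 2323/2500
3 3 9089/10000
4 4 2153/2500
5 5 107/125
6 6 4157/5000
7 7 987/1250
8 8 371/500
DF(5y) is solved at step 5

step 1 [1y] zero: DF = P = 4793/5000 ≈ 0.958600
step 2 [2y] zero: DF = P = 2323/2500 ≈ 0.929200
step 3 [3y] bond c/1=21/400: DF=(4222907/4000000 − 21/400·(0.958600+0.929200))/(1+21/400) = 9089/10000 ≈ 0.908900
step 4 [4y] zero: DF = P = 2153/2500 ≈ 0.861200
step 5 [5y] swap r/1=1440/45139: DF=(1 − 1440/45139·(0.958600+0.929200+0.908900+0.861200))/(1+1440/45139) = 107/125 ≈ 0.856000
step 6 [6y] swap r/1=1686/53453: DF=(1 − 1686/53453·(0.958600+0.929200+0.908900+0.861200+0.856000))/(1+1686/53453) = 4157/5000 ≈ 0.831400
step 7 [7y] bond c/1=9/100: DF=(1341741/1000000 − 9/100·(0.958600+0.929200+0.908900+0.861200+0.856000+0.831400))/(1+9/100) = 987/1250 ≈ 0.789600
step 8 [8y] bond c/1=33/400: DF=(5237377/4000000 − 33/400·(0.958600+0.929200+0.908900+0.861200+0.856000+0.831400+0.789600))/(1+33/400) = 371/500 ≈ 0.742000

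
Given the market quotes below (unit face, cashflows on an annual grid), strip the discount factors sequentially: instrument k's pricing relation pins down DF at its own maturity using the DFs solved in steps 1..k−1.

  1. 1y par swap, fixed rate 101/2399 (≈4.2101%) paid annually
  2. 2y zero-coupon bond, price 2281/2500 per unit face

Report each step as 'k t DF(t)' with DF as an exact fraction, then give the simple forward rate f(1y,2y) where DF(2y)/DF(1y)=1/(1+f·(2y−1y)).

step 1 [1y] swap r/1=101/2399: DF=(1 − 101/2399·(0))/(1+101/2399) = 2399/2500 ≈ 0.959600
step 2 [2y] zero: DF = P = 2281/2500 ≈ 0.912400

1 1 2399/2500
2 2 2281/2500
f(1y,2y) = ((2399/2500)/(2281/2500) − 1)/(1) = 118/2281 ≈ 5.1732%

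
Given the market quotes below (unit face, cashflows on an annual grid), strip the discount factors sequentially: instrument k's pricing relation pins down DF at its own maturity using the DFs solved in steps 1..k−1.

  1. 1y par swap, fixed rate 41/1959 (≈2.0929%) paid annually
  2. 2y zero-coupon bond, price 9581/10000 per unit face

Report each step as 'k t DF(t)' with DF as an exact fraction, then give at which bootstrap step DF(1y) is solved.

1 1 1959/2000
2 2 9581/10000
DF(1y) is solved at step 1

step 1 [1y] swap r/1=41/1959: DF=(1 − 41/1959·(0))/(1+41/1959) = 1959/2000 ≈ 0.979500
step 2 [2y] zero: DF = P = 9581/10000 ≈ 0.958100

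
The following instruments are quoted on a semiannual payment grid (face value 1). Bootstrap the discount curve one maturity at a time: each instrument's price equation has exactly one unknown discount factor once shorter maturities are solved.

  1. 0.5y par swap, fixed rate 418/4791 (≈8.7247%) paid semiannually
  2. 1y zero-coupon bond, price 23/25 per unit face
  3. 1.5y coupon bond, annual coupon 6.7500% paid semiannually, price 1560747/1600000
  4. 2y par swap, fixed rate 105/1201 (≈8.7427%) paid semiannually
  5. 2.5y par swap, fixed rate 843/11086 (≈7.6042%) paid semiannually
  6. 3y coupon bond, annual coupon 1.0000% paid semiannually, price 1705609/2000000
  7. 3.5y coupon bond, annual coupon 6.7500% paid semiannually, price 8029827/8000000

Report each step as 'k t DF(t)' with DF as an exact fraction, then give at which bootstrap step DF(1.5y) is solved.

step 1 [0.5y] swap r/2=209/4791: DF=(1 − 209/4791·(0))/(1+209/4791) = 4791/5000 ≈ 0.958200
step 2 [1y] zero: DF = P = 23/25 ≈ 0.920000
step 3 [1.5y] bond c/2=27/800: DF=(1560747/1600000 − 27/800·(0.958200+0.920000))/(1+27/800) = 8823/10000 ≈ 0.882300
step 4 [2y] swap r/2=105/2402: DF=(1 − 105/2402·(0.958200+0.920000+0.882300))/(1+105/2402) = 337/400 ≈ 0.842500
step 5 [2.5y] swap r/2=843/22172: DF=(1 − 843/22172·(0.958200+0.920000+0.882300+0.842500))/(1+843/22172) = 4157/5000 ≈ 0.831400
step 6 [3y] bond c/2=1/200: DF=(1705609/2000000 − 1/200·(0.958200+0.920000+0.882300+0.842500+0.831400))/(1+1/200) = 1653/2000 ≈ 0.826500
step 7 [3.5y] bond c/2=27/800: DF=(8029827/8000000 − 27/800·(0.958200+0.920000+0.882300+0.842500+0.831400+0.826500))/(1+27/800) = 999/1250 ≈ 0.799200

1 1/2 4791/5000
2 1 23/25
3 3/2 8823/10000
4 2 337/400
5 5/2 4157/5000
6 3 1653/2000
7 7/2 999/1250
DF(1.5y) is solved at step 3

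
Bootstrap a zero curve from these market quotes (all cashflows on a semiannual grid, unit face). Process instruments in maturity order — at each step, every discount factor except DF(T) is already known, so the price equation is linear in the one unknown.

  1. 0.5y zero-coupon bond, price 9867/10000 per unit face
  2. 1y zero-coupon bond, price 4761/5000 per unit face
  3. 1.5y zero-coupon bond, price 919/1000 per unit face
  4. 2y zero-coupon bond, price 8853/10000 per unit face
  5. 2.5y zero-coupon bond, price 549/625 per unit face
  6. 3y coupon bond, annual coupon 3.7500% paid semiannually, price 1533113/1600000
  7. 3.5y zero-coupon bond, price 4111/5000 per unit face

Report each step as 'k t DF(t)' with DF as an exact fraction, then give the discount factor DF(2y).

1 1/2 9867/10000
2 1 4761/5000
3 3/2 919/1000
4 2 8853/10000
5 5/2 549/625
6 3 1711/2000
7 7/2 4111/5000
DF(2y) = 8853/10000 ≈ 0.885300

step 1 [0.5y] zero: DF = P = 9867/10000 ≈ 0.986700
step 2 [1y] zero: DF = P = 4761/5000 ≈ 0.952200
step 3 [1.5y] zero: DF = P = 919/1000 ≈ 0.919000
step 4 [2y] zero: DF = P = 8853/10000 ≈ 0.885300
step 5 [2.5y] zero: DF = P = 549/625 ≈ 0.878400
step 6 [3y] bond c/2=3/160: DF=(1533113/1600000 − 3/160·(0.986700+0.952200+0.919000+0.885300+0.878400))/(1+3/160) = 1711/2000 ≈ 0.855500
step 7 [3.5y] zero: DF = P = 4111/5000 ≈ 0.822200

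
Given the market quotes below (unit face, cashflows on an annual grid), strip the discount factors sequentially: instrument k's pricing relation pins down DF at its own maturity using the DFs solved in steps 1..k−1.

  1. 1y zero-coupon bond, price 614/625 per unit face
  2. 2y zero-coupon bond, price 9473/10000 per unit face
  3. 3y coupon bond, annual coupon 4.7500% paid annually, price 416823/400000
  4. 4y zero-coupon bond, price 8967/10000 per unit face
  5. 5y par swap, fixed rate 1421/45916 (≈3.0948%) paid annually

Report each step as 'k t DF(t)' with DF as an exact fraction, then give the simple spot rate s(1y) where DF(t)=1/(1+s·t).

1 1 614/625
2 2 9473/10000
3 3 9073/10000
4 4 8967/10000
5 5 8579/10000
s(1y) = (1/(614/625) − 1)/(1) = 11/614 ≈ 1.7915%

step 1 [1y] zero: DF = P = 614/625 ≈ 0.982400
step 2 [2y] zero: DF = P = 9473/10000 ≈ 0.947300
step 3 [3y] bond c/1=19/400: DF=(416823/400000 − 19/400·(0.982400+0.947300))/(1+19/400) = 9073/10000 ≈ 0.907300
step 4 [4y] zero: DF = P = 8967/10000 ≈ 0.896700
step 5 [5y] swap r/1=1421/45916: DF=(1 − 1421/45916·(0.982400+0.947300+0.907300+0.896700))/(1+1421/45916) = 8579/10000 ≈ 0.857900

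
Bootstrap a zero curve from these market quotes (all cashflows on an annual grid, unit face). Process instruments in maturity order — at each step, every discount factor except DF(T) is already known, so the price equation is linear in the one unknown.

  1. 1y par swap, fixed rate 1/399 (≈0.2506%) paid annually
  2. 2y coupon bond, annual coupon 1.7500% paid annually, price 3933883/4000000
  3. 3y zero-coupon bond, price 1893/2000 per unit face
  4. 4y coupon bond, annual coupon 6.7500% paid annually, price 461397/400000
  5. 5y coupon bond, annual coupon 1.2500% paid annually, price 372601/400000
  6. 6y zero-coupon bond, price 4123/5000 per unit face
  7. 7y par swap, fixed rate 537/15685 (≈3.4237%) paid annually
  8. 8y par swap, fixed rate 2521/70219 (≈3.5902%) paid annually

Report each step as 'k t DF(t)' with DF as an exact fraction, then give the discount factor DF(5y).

step 1 [1y] swap r/1=1/399: DF=(1 − 1/399·(0))/(1+1/399) = 399/400 ≈ 0.997500
step 2 [2y] bond c/1=7/400: DF=(3933883/4000000 − 7/400·(0.997500))/(1+7/400) = 4747/5000 ≈ 0.949400
step 3 [3y] zero: DF = P = 1893/2000 ≈ 0.946500
step 4 [4y] bond c/1=27/400: DF=(461397/400000 − 27/400·(0.997500+0.949400+0.946500))/(1+27/400) = 561/625 ≈ 0.897600
step 5 [5y] bond c/1=1/80: DF=(372601/400000 − 1/80·(0.997500+0.949400+0.946500+0.897600))/(1+1/80) = 2183/2500 ≈ 0.873200
step 6 [6y] zero: DF = P = 4123/5000 ≈ 0.824600
step 7 [7y] swap r/1=537/15685: DF=(1 − 537/15685·(0.997500+0.949400+0.946500+0.897600+0.873200+0.824600))/(1+537/15685) = 1963/2500 ≈ 0.785200
step 8 [8y] swap r/1=2521/70219: DF=(1 − 2521/70219·(0.997500+0.949400+0.946500+0.897600+0.873200+0.824600+0.785200))/(1+2521/70219) = 7479/10000 ≈ 0.747900

1 1 399/400
2 2 4747/5000
3 3 1893/2000
4 4 561/625
5 5 2183/2500
6 6 4123/5000
7 7 1963/2500
8 8 7479/10000
DF(5y) = 2183/2500 ≈ 0.873200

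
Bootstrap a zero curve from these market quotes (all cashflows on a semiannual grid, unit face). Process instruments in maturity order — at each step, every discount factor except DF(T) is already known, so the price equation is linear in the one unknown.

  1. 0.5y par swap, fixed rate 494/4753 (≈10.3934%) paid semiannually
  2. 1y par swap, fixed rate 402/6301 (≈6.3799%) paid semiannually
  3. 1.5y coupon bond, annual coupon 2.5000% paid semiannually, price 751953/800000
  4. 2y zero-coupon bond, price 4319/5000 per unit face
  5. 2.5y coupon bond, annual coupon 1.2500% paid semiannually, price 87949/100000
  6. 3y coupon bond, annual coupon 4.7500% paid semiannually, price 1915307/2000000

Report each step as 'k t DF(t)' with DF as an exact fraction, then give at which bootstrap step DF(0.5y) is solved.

step 1 [0.5y] swap r/2=247/4753: DF=(1 − 247/4753·(0))/(1+247/4753) = 4753/5000 ≈ 0.950600
step 2 [1y] swap r/2=201/6301: DF=(1 − 201/6301·(0.950600))/(1+201/6301) = 9397/10000 ≈ 0.939700
step 3 [1.5y] bond c/2=1/80: DF=(751953/800000 − 1/80·(0.950600+0.939700))/(1+1/80) = 181/200 ≈ 0.905000
step 4 [2y] zero: DF = P = 4319/5000 ≈ 0.863800
step 5 [2.5y] bond c/2=1/160: DF=(87949/100000 − 1/160·(0.950600+0.939700+0.905000+0.863800))/(1+1/160) = 8513/10000 ≈ 0.851300
step 6 [3y] bond c/2=19/800: DF=(1915307/2000000 − 19/800·(0.950600+0.939700+0.905000+0.863800+0.851300))/(1+19/800) = 2077/2500 ≈ 0.830800

1 1/2 4753/5000
2 1 9397/10000
3 3/2 181/200
4 2 4319/5000
5 5/2 8513/10000
6 3 2077/2500
DF(0.5y) is solved at step 1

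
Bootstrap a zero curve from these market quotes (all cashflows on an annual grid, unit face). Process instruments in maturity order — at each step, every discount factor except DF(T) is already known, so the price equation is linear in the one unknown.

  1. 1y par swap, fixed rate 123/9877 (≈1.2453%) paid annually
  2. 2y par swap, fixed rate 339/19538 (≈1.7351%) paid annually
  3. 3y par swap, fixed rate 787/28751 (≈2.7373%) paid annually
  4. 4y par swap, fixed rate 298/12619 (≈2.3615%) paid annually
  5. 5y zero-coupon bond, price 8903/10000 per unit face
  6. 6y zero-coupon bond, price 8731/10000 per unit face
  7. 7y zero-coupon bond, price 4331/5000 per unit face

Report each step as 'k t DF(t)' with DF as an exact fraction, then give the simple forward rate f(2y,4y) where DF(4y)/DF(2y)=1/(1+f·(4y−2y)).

1 1 9877/10000
2 2 9661/10000
3 3 9213/10000
4 4 4553/5000
5 5 8903/10000
6 6 8731/10000
7 7 4331/5000
f(2y,4y) = ((9661/10000)/(4553/5000) − 1)/(2) = 555/18212 ≈ 3.0474%

step 1 [1y] swap r/1=123/9877: DF=(1 − 123/9877·(0))/(1+123/9877) = 9877/10000 ≈ 0.987700
step 2 [2y] swap r/1=339/19538: DF=(1 − 339/19538·(0.987700))/(1+339/19538) = 9661/10000 ≈ 0.966100
step 3 [3y] swap r/1=787/28751: DF=(1 − 787/28751·(0.987700+0.966100))/(1+787/28751) = 9213/10000 ≈ 0.921300
step 4 [4y] swap r/1=298/12619: DF=(1 − 298/12619·(0.987700+0.966100+0.921300))/(1+298/12619) = 4553/5000 ≈ 0.910600
step 5 [5y] zero: DF = P = 8903/10000 ≈ 0.890300
step 6 [6y] zero: DF = P = 8731/10000 ≈ 0.873100
step 7 [7y] zero: DF = P = 4331/5000 ≈ 0.866200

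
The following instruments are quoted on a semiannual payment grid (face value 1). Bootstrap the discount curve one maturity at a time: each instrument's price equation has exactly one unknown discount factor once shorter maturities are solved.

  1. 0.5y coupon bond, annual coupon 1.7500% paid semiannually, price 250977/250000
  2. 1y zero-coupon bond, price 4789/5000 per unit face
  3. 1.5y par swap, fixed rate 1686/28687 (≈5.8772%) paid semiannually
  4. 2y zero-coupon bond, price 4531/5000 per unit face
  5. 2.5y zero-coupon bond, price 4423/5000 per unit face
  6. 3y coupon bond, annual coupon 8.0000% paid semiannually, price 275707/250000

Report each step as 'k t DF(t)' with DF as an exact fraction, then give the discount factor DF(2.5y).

step 1 [0.5y] bond c/2=7/800: DF=(250977/250000 − 7/800·(0))/(1+7/800) = 622/625 ≈ 0.995200
step 2 [1y] zero: DF = P = 4789/5000 ≈ 0.957800
step 3 [1.5y] swap r/2=843/28687: DF=(1 − 843/28687·(0.995200+0.957800))/(1+843/28687) = 9157/10000 ≈ 0.915700
step 4 [2y] zero: DF = P = 4531/5000 ≈ 0.906200
step 5 [2.5y] zero: DF = P = 4423/5000 ≈ 0.884600
step 6 [3y] bond c/2=1/25: DF=(275707/250000 − 1/25·(0.995200+0.957800+0.915700+0.906200+0.884600))/(1+1/25) = 2203/2500 ≈ 0.881200

1 1/2 622/625
2 1 4789/5000
3 3/2 9157/10000
4 2 4531/5000
5 5/2 4423/5000
6 3 2203/2500
DF(2.5y) = 4423/5000 ≈ 0.884600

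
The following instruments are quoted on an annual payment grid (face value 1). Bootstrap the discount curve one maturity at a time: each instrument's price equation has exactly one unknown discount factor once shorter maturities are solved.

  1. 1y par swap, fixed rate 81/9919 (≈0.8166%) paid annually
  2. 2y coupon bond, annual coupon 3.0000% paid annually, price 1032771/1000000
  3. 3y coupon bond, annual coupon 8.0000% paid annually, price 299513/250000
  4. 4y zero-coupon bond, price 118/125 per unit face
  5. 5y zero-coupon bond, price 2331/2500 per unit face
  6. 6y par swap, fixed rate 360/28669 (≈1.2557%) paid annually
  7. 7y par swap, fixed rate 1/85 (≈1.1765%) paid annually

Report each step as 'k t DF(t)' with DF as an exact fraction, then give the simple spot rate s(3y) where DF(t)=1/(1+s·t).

1 1 9919/10000
2 2 4869/5000
3 3 9637/10000
4 4 118/125
5 5 2331/2500
6 6 116/125
7 7 9217/10000
s(3y) = (1/(9637/10000) − 1)/(3) = 121/9637 ≈ 1.2556%

step 1 [1y] swap r/1=81/9919: DF=(1 − 81/9919·(0))/(1+81/9919) = 9919/10000 ≈ 0.991900
step 2 [2y] bond c/1=3/100: DF=(1032771/1000000 − 3/100·(0.991900))/(1+3/100) = 4869/5000 ≈ 0.973800
step 3 [3y] bond c/1=2/25: DF=(299513/250000 − 2/25·(0.991900+0.973800))/(1+2/25) = 9637/10000 ≈ 0.963700
step 4 [4y] zero: DF = P = 118/125 ≈ 0.944000
step 5 [5y] zero: DF = P = 2331/2500 ≈ 0.932400
step 6 [6y] swap r/1=360/28669: DF=(1 − 360/28669·(0.991900+0.973800+0.963700+0.944000+0.932400))/(1+360/28669) = 116/125 ≈ 0.928000
step 7 [7y] swap r/1=1/85: DF=(1 − 1/85·(0.991900+0.973800+0.963700+0.944000+0.932400+0.928000))/(1+1/85) = 9217/10000 ≈ 0.921700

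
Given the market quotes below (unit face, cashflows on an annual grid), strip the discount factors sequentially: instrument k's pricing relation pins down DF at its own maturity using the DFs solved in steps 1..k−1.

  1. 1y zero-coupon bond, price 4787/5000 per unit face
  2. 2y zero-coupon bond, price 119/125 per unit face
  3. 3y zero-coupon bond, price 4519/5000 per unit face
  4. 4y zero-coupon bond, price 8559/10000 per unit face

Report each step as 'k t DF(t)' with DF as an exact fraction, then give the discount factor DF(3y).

step 1 [1y] zero: DF = P = 4787/5000 ≈ 0.957400
step 2 [2y] zero: DF = P = 119/125 ≈ 0.952000
step 3 [3y] zero: DF = P = 4519/5000 ≈ 0.903800
step 4 [4y] zero: DF = P = 8559/10000 ≈ 0.855900

1 1 4787/5000
2 2 119/125
3 3 4519/5000
4 4 8559/10000
DF(3y) = 4519/5000 ≈ 0.903800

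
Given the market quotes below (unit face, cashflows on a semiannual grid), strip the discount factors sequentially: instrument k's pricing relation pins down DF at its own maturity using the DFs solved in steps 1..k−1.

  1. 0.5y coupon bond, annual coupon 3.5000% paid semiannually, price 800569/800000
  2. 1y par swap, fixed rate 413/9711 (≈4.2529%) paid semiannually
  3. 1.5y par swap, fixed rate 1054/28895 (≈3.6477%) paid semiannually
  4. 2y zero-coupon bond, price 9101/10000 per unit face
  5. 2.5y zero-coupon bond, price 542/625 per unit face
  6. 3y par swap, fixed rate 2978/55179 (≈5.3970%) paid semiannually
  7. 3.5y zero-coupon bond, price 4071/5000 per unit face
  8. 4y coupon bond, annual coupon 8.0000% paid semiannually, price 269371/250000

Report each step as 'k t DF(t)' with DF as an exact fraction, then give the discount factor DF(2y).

1 1/2 1967/2000
2 1 9587/10000
3 3/2 9473/10000
4 2 9101/10000
5 5/2 542/625
6 3 8511/10000
7 7/2 4071/5000
8 4 317/400
DF(2y) = 9101/10000 ≈ 0.910100

step 1 [0.5y] bond c/2=7/400: DF=(800569/800000 − 7/400·(0))/(1+7/400) = 1967/2000 ≈ 0.983500
step 2 [1y] swap r/2=413/19422: DF=(1 − 413/19422·(0.983500))/(1+413/19422) = 9587/10000 ≈ 0.958700
step 3 [1.5y] swap r/2=527/28895: DF=(1 − 527/28895·(0.983500+0.958700))/(1+527/28895) = 9473/10000 ≈ 0.947300
step 4 [2y] zero: DF = P = 9101/10000 ≈ 0.910100
step 5 [2.5y] zero: DF = P = 542/625 ≈ 0.867200
step 6 [3y] swap r/2=1489/55179: DF=(1 − 1489/55179·(0.983500+0.958700+0.947300+0.910100+0.867200))/(1+1489/55179) = 8511/10000 ≈ 0.851100
step 7 [3.5y] zero: DF = P = 4071/5000 ≈ 0.814200
step 8 [4y] bond c/2=1/25: DF=(269371/250000 − 1/25·(0.983500+0.958700+0.947300+0.910100+0.867200+0.851100+0.814200))/(1+1/25) = 317/400 ≈ 0.792500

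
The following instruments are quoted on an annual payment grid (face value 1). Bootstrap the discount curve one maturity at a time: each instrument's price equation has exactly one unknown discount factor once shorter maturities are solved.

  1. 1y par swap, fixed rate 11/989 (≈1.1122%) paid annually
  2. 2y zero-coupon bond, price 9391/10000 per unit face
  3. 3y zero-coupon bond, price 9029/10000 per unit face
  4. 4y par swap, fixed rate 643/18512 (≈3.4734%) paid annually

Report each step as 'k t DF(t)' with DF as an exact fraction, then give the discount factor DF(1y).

step 1 [1y] swap r/1=11/989: DF=(1 − 11/989·(0))/(1+11/989) = 989/1000 ≈ 0.989000
step 2 [2y] zero: DF = P = 9391/10000 ≈ 0.939100
step 3 [3y] zero: DF = P = 9029/10000 ≈ 0.902900
step 4 [4y] swap r/1=643/18512: DF=(1 − 643/18512·(0.989000+0.939100+0.902900))/(1+643/18512) = 4357/5000 ≈ 0.871400

1 1 989/1000
2 2 9391/10000
3 3 9029/10000
4 4 4357/5000
DF(1y) = 989/1000 ≈ 0.989000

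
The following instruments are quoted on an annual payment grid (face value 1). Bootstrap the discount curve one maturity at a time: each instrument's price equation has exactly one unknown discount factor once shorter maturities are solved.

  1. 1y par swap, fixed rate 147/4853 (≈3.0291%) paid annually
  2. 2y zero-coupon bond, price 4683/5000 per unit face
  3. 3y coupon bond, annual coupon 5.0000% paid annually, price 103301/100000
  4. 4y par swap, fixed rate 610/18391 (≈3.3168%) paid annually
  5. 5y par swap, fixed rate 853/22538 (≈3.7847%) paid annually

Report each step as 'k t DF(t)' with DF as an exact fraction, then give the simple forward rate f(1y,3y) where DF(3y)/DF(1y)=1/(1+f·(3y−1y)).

1 1 4853/5000
2 2 4683/5000
3 3 893/1000
4 4 439/500
5 5 4147/5000
f(1y,3y) = ((4853/5000)/(893/1000) − 1)/(2) = 194/4465 ≈ 4.3449%

step 1 [1y] swap r/1=147/4853: DF=(1 − 147/4853·(0))/(1+147/4853) = 4853/5000 ≈ 0.970600
step 2 [2y] zero: DF = P = 4683/5000 ≈ 0.936600
step 3 [3y] bond c/1=1/20: DF=(103301/100000 − 1/20·(0.970600+0.936600))/(1+1/20) = 893/1000 ≈ 0.893000
step 4 [4y] swap r/1=610/18391: DF=(1 − 610/18391·(0.970600+0.936600+0.893000))/(1+610/18391) = 439/500 ≈ 0.878000
step 5 [5y] swap r/1=853/22538: DF=(1 − 853/22538·(0.970600+0.936600+0.893000+0.878000))/(1+853/22538) = 4147/5000 ≈ 0.829400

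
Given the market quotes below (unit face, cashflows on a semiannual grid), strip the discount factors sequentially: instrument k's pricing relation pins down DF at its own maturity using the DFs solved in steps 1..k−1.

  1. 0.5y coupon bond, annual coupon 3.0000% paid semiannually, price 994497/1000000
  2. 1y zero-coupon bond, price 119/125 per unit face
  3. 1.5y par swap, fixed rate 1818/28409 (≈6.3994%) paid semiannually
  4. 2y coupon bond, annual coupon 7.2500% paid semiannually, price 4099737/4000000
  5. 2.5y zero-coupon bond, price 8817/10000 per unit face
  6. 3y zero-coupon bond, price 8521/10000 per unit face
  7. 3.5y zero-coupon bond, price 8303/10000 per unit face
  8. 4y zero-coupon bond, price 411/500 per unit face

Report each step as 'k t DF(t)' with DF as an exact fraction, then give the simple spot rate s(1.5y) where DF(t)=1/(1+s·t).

1 1/2 4899/5000
2 1 119/125
3 3/2 9091/10000
4 2 8897/10000
5 5/2 8817/10000
6 3 8521/10000
7 7/2 8303/10000
8 4 411/500
s(1.5y) = (1/(9091/10000) − 1)/(3/2) = 606/9091 ≈ 6.6659%

step 1 [0.5y] bond c/2=3/200: DF=(994497/1000000 − 3/200·(0))/(1+3/200) = 4899/5000 ≈ 0.979800
step 2 [1y] zero: DF = P = 119/125 ≈ 0.952000
step 3 [1.5y] swap r/2=909/28409: DF=(1 − 909/28409·(0.979800+0.952000))/(1+909/28409) = 9091/10000 ≈ 0.909100
step 4 [2y] bond c/2=29/800: DF=(4099737/4000000 − 29/800·(0.979800+0.952000+0.909100))/(1+29/800) = 8897/10000 ≈ 0.889700
step 5 [2.5y] zero: DF = P = 8817/10000 ≈ 0.881700
step 6 [3y] zero: DF = P = 8521/10000 ≈ 0.852100
step 7 [3.5y] zero: DF = P = 8303/10000 ≈ 0.830300
step 8 [4y] zero: DF = P = 411/500 ≈ 0.822000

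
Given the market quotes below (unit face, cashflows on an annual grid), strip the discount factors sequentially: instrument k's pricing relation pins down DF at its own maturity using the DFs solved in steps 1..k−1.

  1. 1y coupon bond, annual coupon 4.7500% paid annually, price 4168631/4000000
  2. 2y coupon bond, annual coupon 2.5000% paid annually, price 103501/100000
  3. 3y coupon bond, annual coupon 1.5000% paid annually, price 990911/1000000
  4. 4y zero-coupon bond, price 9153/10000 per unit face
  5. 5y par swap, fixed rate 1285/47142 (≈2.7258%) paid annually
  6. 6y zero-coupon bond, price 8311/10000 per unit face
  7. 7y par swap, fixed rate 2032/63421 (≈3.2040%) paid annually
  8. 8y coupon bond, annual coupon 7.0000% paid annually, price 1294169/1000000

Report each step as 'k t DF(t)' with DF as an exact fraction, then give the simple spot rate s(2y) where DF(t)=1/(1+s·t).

step 1 [1y] bond c/1=19/400: DF=(4168631/4000000 − 19/400·(0))/(1+19/400) = 9949/10000 ≈ 0.994900
step 2 [2y] bond c/1=1/40: DF=(103501/100000 − 1/40·(0.994900))/(1+1/40) = 1971/2000 ≈ 0.985500
step 3 [3y] bond c/1=3/200: DF=(990911/1000000 − 3/200·(0.994900+0.985500))/(1+3/200) = 947/1000 ≈ 0.947000
step 4 [4y] zero: DF = P = 9153/10000 ≈ 0.915300
step 5 [5y] swap r/1=1285/47142: DF=(1 − 1285/47142·(0.994900+0.985500+0.947000+0.915300))/(1+1285/47142) = 1743/2000 ≈ 0.871500
step 6 [6y] zero: DF = P = 8311/10000 ≈ 0.831100
step 7 [7y] swap r/1=2032/63421: DF=(1 − 2032/63421·(0.994900+0.985500+0.947000+0.915300+0.871500+0.831100))/(1+2032/63421) = 498/625 ≈ 0.796800
step 8 [8y] bond c/1=7/100: DF=(1294169/1000000 − 7/100·(0.994900+0.985500+0.947000+0.915300+0.871500+0.831100+0.796800))/(1+7/100) = 3973/5000 ≈ 0.794600

1 1 9949/10000
2 2 1971/2000
3 3 947/1000
4 4 9153/10000
5 5 1743/2000
6 6 8311/10000
7 7 498/625
8 8 3973/5000
s(2y) = (1/(1971/2000) − 1)/(2) = 29/3942 ≈ 0.7357%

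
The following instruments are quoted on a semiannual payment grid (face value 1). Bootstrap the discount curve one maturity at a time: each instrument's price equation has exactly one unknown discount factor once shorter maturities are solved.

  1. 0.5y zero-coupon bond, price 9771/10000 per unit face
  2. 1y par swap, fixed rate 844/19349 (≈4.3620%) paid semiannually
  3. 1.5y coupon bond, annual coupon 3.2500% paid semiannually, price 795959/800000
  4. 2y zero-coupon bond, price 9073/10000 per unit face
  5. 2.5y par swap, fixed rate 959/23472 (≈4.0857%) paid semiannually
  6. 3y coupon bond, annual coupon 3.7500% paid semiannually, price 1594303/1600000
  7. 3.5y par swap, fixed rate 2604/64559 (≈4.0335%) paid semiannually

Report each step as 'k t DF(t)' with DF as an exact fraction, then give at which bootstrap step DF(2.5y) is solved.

1 1/2 9771/10000
2 1 4789/5000
3 3/2 9481/10000
4 2 9073/10000
5 5/2 9041/10000
6 3 8917/10000
7 7/2 4349/5000
DF(2.5y) is solved at step 5

step 1 [0.5y] zero: DF = P = 9771/10000 ≈ 0.977100
step 2 [1y] swap r/2=422/19349: DF=(1 − 422/19349·(0.977100))/(1+422/19349) = 4789/5000 ≈ 0.957800
step 3 [1.5y] bond c/2=13/800: DF=(795959/800000 − 13/800·(0.977100+0.957800))/(1+13/800) = 9481/10000 ≈ 0.948100
step 4 [2y] zero: DF = P = 9073/10000 ≈ 0.907300
step 5 [2.5y] swap r/2=959/46944: DF=(1 − 959/46944·(0.977100+0.957800+0.948100+0.907300))/(1+959/46944) = 9041/10000 ≈ 0.904100
step 6 [3y] bond c/2=3/160: DF=(1594303/1600000 − 3/160·(0.977100+0.957800+0.948100+0.907300+0.904100))/(1+3/160) = 8917/10000 ≈ 0.891700
step 7 [3.5y] swap r/2=1302/64559: DF=(1 − 1302/64559·(0.977100+0.957800+0.948100+0.907300+0.904100+0.891700))/(1+1302/64559) = 4349/5000 ≈ 0.869800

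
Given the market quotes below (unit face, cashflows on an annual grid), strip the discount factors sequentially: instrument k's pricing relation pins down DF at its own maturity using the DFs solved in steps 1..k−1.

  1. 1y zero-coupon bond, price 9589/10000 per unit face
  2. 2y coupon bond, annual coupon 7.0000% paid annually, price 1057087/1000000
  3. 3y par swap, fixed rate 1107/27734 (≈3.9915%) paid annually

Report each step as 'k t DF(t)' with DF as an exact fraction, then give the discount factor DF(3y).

1 1 9589/10000
2 2 2313/2500
3 3 8893/10000
DF(3y) = 8893/10000 ≈ 0.889300

step 1 [1y] zero: DF = P = 9589/10000 ≈ 0.958900
step 2 [2y] bond c/1=7/100: DF=(1057087/1000000 − 7/100·(0.958900))/(1+7/100) = 2313/2500 ≈ 0.925200
step 3 [3y] swap r/1=1107/27734: DF=(1 − 1107/27734·(0.958900+0.925200))/(1+1107/27734) = 8893/10000 ≈ 0.889300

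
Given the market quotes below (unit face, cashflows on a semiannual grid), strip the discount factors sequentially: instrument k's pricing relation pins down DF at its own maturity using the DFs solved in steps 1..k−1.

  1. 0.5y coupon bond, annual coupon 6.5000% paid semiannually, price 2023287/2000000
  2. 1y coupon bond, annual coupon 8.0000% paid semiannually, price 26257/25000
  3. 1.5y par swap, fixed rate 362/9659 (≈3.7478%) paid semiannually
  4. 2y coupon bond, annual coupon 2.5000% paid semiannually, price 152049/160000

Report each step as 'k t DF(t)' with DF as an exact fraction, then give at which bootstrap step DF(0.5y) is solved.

1 1/2 4899/5000
2 1 4861/5000
3 3/2 9457/10000
4 2 2257/2500
DF(0.5y) is solved at step 1

step 1 [0.5y] bond c/2=13/400: DF=(2023287/2000000 − 13/400·(0))/(1+13/400) = 4899/5000 ≈ 0.979800
step 2 [1y] bond c/2=1/25: DF=(26257/25000 − 1/25·(0.979800))/(1+1/25) = 4861/5000 ≈ 0.972200
step 3 [1.5y] swap r/2=181/9659: DF=(1 − 181/9659·(0.979800+0.972200))/(1+181/9659) = 9457/10000 ≈ 0.945700
step 4 [2y] bond c/2=1/80: DF=(152049/160000 − 1/80·(0.979800+0.972200+0.945700))/(1+1/80) = 2257/2500 ≈ 0.902800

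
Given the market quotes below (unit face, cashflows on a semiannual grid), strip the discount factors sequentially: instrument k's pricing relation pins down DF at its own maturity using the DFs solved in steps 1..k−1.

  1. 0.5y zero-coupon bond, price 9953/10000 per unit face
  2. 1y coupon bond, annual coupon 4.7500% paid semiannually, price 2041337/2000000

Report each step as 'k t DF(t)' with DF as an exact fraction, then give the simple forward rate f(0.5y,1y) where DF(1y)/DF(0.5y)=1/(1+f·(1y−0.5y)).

1 1/2 9953/10000
2 1 9739/10000
f(0.5y,1y) = ((9953/10000)/(9739/10000) − 1)/(1/2) = 428/9739 ≈ 4.3947%

step 1 [0.5y] zero: DF = P = 9953/10000 ≈ 0.995300
step 2 [1y] bond c/2=19/800: DF=(2041337/2000000 − 19/800·(0.995300))/(1+19/800) = 9739/10000 ≈ 0.973900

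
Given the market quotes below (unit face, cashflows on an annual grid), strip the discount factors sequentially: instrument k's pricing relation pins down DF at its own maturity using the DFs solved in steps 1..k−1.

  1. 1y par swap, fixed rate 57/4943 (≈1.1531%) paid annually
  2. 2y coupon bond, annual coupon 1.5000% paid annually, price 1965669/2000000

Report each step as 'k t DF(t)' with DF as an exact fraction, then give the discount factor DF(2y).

1 1 4943/5000
2 2 9537/10000
DF(2y) = 9537/10000 ≈ 0.953700

step 1 [1y] swap r/1=57/4943: DF=(1 − 57/4943·(0))/(1+57/4943) = 4943/5000 ≈ 0.988600
step 2 [2y] bond c/1=3/200: DF=(1965669/2000000 − 3/200·(0.988600))/(1+3/200) = 9537/10000 ≈ 0.953700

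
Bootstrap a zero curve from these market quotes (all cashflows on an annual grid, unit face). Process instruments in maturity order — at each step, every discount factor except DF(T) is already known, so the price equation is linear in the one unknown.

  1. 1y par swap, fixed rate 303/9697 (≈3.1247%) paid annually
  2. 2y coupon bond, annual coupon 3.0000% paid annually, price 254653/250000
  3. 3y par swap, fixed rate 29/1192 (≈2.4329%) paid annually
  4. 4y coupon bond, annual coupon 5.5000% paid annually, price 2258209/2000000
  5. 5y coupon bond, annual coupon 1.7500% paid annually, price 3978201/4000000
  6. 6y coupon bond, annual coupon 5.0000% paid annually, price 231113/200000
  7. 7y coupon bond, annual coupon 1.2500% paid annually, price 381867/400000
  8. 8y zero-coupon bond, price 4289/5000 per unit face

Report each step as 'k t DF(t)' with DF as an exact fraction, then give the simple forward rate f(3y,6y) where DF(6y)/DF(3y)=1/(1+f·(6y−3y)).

step 1 [1y] swap r/1=303/9697: DF=(1 − 303/9697·(0))/(1+303/9697) = 9697/10000 ≈ 0.969700
step 2 [2y] bond c/1=3/100: DF=(254653/250000 − 3/100·(0.969700))/(1+3/100) = 9607/10000 ≈ 0.960700
step 3 [3y] swap r/1=29/1192: DF=(1 − 29/1192·(0.969700+0.960700))/(1+29/1192) = 1163/1250 ≈ 0.930400
step 4 [4y] bond c/1=11/200: DF=(2258209/2000000 − 11/200·(0.969700+0.960700+0.930400))/(1+11/200) = 9211/10000 ≈ 0.921100
step 5 [5y] bond c/1=7/400: DF=(3978201/4000000 − 7/400·(0.969700+0.960700+0.930400+0.921100))/(1+7/400) = 2281/2500 ≈ 0.912400
step 6 [6y] bond c/1=1/20: DF=(231113/200000 − 1/20·(0.969700+0.960700+0.930400+0.921100+0.912400))/(1+1/20) = 877/1000 ≈ 0.877000
step 7 [7y] bond c/1=1/80: DF=(381867/400000 − 1/80·(0.969700+0.960700+0.930400+0.921100+0.912400+0.877000))/(1+1/80) = 8741/10000 ≈ 0.874100
step 8 [8y] zero: DF = P = 4289/5000 ≈ 0.857800

1 1 9697/10000
2 2 9607/10000
3 3 1163/1250
4 4 9211/10000
5 5 2281/2500
6 6 877/1000
7 7 8741/10000
8 8 4289/5000
f(3y,6y) = ((1163/1250)/(877/1000) − 1)/(3) = 89/4385 ≈ 2.0296%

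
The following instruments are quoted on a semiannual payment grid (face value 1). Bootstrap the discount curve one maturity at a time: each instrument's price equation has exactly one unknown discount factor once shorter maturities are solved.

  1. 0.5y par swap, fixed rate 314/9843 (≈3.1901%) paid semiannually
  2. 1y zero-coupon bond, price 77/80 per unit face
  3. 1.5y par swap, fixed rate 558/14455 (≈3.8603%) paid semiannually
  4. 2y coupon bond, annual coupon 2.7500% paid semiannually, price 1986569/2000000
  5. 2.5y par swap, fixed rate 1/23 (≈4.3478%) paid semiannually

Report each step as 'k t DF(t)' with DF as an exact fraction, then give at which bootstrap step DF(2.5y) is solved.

1 1/2 9843/10000
2 1 77/80
3 3/2 4721/5000
4 2 4703/5000
5 5/2 2243/2500
DF(2.5y) is solved at step 5

step 1 [0.5y] swap r/2=157/9843: DF=(1 − 157/9843·(0))/(1+157/9843) = 9843/10000 ≈ 0.984300
step 2 [1y] zero: DF = P = 77/80 ≈ 0.962500
step 3 [1.5y] swap r/2=279/14455: DF=(1 − 279/14455·(0.984300+0.962500))/(1+279/14455) = 4721/5000 ≈ 0.944200
step 4 [2y] bond c/2=11/800: DF=(1986569/2000000 − 11/800·(0.984300+0.962500+0.944200))/(1+11/800) = 4703/5000 ≈ 0.940600
step 5 [2.5y] swap r/2=1/46: DF=(1 − 1/46·(0.984300+0.962500+0.944200+0.940600))/(1+1/46) = 2243/2500 ≈ 0.897200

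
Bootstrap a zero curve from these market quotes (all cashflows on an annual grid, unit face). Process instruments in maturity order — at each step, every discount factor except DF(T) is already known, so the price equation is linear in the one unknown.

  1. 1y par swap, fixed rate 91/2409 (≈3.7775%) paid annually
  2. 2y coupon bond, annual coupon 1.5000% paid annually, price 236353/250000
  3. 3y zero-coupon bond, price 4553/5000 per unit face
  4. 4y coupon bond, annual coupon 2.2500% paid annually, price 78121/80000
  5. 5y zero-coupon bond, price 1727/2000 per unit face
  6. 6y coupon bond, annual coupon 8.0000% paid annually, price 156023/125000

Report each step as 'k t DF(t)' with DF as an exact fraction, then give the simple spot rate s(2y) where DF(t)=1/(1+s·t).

step 1 [1y] swap r/1=91/2409: DF=(1 − 91/2409·(0))/(1+91/2409) = 2409/2500 ≈ 0.963600
step 2 [2y] bond c/1=3/200: DF=(236353/250000 − 3/200·(0.963600))/(1+3/200) = 2293/2500 ≈ 0.917200
step 3 [3y] zero: DF = P = 4553/5000 ≈ 0.910600
step 4 [4y] bond c/1=9/400: DF=(78121/80000 − 9/400·(0.963600+0.917200+0.910600))/(1+9/400) = 1117/1250 ≈ 0.893600
step 5 [5y] zero: DF = P = 1727/2000 ≈ 0.863500
step 6 [6y] bond c/1=2/25: DF=(156023/125000 − 2/25·(0.963600+0.917200+0.910600+0.893600+0.863500))/(1+2/25) = 2047/2500 ≈ 0.818800

1 1 2409/2500
2 2 2293/2500
3 3 4553/5000
4 4 1117/1250
5 5 1727/2000
6 6 2047/2500
s(2y) = (1/(2293/2500) − 1)/(2) = 207/4586 ≈ 4.5137%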